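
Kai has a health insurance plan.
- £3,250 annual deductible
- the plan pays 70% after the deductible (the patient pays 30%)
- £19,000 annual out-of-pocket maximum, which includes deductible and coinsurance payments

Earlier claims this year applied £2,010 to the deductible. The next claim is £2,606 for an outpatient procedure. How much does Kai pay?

Deductible still to meet: £3,250 − £2,010 = £1,240.
After the £1,240 deductible portion, £2,606 − £1,240 = £1,366 is subject to coinsurance.
Patient's 30% share of £1,366 is £409.80.
That puts the patient's cost at £1,240 + £409.80 = £1,649.80 before any cap.
Cumulative spending £2,010 + £1,649.80 = £3,659.80 stays under the £19,000 maximum.

£1,649.80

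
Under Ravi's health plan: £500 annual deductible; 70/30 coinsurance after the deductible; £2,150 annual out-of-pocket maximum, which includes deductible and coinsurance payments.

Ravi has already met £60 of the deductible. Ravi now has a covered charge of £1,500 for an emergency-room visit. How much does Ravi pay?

£758

Deductible still to meet: £500 − £60 = £440.
After the £440 deductible portion, £1,500 − £440 = £1,060 is subject to coinsurance.
30% of £1,060 = £318 falls to the patient.
Patient responsibility before any cap: £440 + £318 = £758.
Cumulative spending £60 + £758 = £818 stays under the £2,150 maximum.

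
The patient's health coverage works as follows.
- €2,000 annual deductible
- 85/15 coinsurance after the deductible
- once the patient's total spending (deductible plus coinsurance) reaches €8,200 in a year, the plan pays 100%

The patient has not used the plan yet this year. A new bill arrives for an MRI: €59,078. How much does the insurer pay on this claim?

The full €2,000 deductible is still open; €2,000 of this bill applies to it.
That leaves €59,078 − €2,000 = €57,078 for coinsurance.
Patient's 15% share of €57,078 is €8,561.70.
So the patient owes €2,000 + €8,561.70 = €10,561.70 before any cap.
Adding €10,561.70 to the €0 already spent would give €10,561.70, which exceeds the €8,200 cap; the patient pays just €8,200 − €0 = €8,200.
The insurer covers the remainder: €59,078 − €8,200 = €50,878.

€50,878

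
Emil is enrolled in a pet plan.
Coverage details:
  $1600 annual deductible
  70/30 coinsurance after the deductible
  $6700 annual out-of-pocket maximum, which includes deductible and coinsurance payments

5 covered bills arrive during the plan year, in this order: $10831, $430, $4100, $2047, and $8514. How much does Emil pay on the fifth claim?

Claim 1 ($10831): $1600 to deductible, leaving $9231; owner's 30% is $2769.30. Cost to owner: $4369.30. OOP to date $4369.30.
Claim 2 ($430): deductible met; 30% of $430 = $129. Owner owes $129 (running OOP $4498.30).
Claim 3 ($4100): 30% coinsurance on $4100 = $1230. Cost to owner: $1230. OOP to date $5728.30.
Claim 4 ($2047): deductible met; 30% of $2047 = $614.10. Owner pays $614.10; OOP now $6342.40.
Claim 5 ($8514): deductible already satisfied, so owner's share is 30% × $8514 = $2554.20. OOP would hit $8896.60 > $6700, so the cap limits the owner to $6700 − $6342.40 = $357.60.

$357.60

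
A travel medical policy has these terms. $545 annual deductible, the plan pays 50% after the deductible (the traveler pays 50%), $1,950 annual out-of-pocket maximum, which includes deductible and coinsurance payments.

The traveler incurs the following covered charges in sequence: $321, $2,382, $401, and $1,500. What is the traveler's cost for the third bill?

$200.50

Claim 1 — $321: entire amount goes to the deductible. Traveler owes $321 (running OOP $321).
Claim 2 — $2,382: $224 to deductible, leaving $2,158; 50% of $2,158 = $1,079. Traveler pays $1,303; OOP now $1,624.
Claim 3 — $401: 50% coinsurance on $401 = $200.50. Cost to traveler: $200.50. OOP to date $1,824.50.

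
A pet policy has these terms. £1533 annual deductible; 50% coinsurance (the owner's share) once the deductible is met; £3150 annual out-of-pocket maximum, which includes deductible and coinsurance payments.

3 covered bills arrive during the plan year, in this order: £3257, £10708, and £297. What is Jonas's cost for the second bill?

£755

Claim 1 — £3257: £1533 finishes the deductible; £1724 goes to coinsurance; 50% of £1724 = £862. Owner owes £2395 (running OOP £2395).
Claim 2 — £10708: 50% coinsurance on £10708 = £5354. That would push OOP to £7749, over the £3150 cap, so owner pays £3150 − £2395 = £755.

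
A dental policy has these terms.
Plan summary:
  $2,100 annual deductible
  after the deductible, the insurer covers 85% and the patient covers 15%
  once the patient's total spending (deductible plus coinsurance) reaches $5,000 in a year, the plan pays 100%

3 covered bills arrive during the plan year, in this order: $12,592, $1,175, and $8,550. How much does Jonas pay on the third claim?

#1 ($12,592): $2,100 to deductible, leaving $10,492; patient's 15% is $1,573.80. Patient pays $3,673.80; OOP now $3,673.80.
#2 ($1,175): 15% coinsurance on $1,175 = $176.25. Cost to patient: $176.25. OOP to date $3,850.05.
#3 ($8,550): 15% coinsurance on $8,550 = $1,282.50. OOP would hit $5,132.55 > $5,000, so the cap limits the patient to $5,000 − $3,850.05 = $1,149.95.

$1,149.95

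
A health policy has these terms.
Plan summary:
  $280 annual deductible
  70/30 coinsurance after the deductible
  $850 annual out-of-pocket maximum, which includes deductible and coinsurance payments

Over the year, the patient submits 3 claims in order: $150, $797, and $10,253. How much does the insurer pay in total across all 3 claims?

Claim 1 ($150): entire amount goes to the deductible. Patient owes $150 (running OOP $150). Plan pays $150 − $150 = $0.
Claim 2 ($797): $130 to deductible, leaving $667; 30% of $667 = $200.10. Patient owes $330.10 (running OOP $480.10). Plan pays $797 − $330.10 = $466.90.
Claim 3 ($10,253): 30% coinsurance on $10,253 = $3,075.90. OOP would hit $3,556 > $850, so the cap limits the patient to $850 − $480.10 = $369.90. Plan pays $10,253 − $369.90 = $9,883.10.
Insurer total = bills − patient's total = $11,200 − $850 = $10,350.

$10,350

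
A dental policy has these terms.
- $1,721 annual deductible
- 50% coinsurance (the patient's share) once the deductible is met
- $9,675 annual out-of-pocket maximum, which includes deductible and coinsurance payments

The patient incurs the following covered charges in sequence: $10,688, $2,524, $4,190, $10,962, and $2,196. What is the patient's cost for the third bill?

$2,095

Claim 1 — $10,688: deductible takes $1,721, $8,967 remains; coinsurance $8,967 × 50% = $4,483.50. Patient owes $6,204.50 (running OOP $6,204.50).
Claim 2 — $2,524: deductible already satisfied, so patient's share is 50% × $2,524 = $1,262. Cost to patient: $1,262. OOP to date $7,466.50.
Claim 3 — $4,190: deductible already satisfied, so patient's share is 50% × $4,190 = $2,095. Patient owes $2,095 (running OOP $9,561.50).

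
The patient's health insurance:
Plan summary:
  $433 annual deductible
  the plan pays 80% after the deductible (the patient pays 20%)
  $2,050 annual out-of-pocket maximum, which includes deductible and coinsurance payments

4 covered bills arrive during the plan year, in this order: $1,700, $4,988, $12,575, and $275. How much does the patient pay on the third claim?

Claim 1 ($1,700): deductible takes $433, $1,267 remains; 20% of $1,267 = $253.40. Patient owes $686.40 (running OOP $686.40).
Claim 2 ($4,988): deductible met; 20% of $4,988 = $997.60. Cost to patient: $997.60. OOP to date $1,684.
Claim 3 ($12,575): deductible already satisfied, so patient's share is 20% × $12,575 = $2,515. That would push OOP to $4,199, over the $2,050 cap, so patient pays $2,050 − $1,684 = $366.

$366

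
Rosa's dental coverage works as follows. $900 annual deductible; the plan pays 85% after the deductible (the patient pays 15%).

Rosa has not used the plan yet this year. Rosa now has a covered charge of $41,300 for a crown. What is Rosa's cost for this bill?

$6,960

Deductible not yet touched, so the first $900 of the bill goes to the deductible.
After the $900 deductible portion, $41,300 − $900 = $40,400 is subject to coinsurance.
Patient's 15% share of $40,400 is $6,060.
That puts the patient's cost at $900 + $6,060 = $6,960.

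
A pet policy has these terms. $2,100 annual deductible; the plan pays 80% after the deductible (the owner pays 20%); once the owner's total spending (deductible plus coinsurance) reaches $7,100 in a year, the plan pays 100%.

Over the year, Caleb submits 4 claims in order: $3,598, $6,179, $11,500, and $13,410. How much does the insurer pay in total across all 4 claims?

Claim 1 ($3,598): deductible takes $2,100, $1,498 remains; 20% of $1,498 = $299.60. Owner owes $2,399.60 (running OOP $2,399.60). Insurer: $3,598 − $2,399.60 = $1,198.40.
Claim 2 ($6,179): deductible already satisfied, so owner's share is 20% × $6,179 = $1,235.80. Cost to owner: $1,235.80. OOP to date $3,635.40. Plan pays $6,179 − $1,235.80 = $4,943.20.
Claim 3 ($11,500): deductible met; 20% of $11,500 = $2,300. Cost to owner: $2,300. OOP to date $5,935.40. Plan pays $11,500 − $2,300 = $9,200.
Claim 4 ($13,410): deductible already satisfied, so owner's share is 20% × $13,410 = $2,682. Adding that to $5,935.40 gives $8,617.40, past the $7,100 cap; owner pays only $7,100 − $5,935.40 = $1,164.60. Insurer: $13,410 − $1,164.60 = $12,245.40.
Insurer total: $1,198.40 + $4,943.20 + $9,200 + $12,245.40 = $27,587.

$27,587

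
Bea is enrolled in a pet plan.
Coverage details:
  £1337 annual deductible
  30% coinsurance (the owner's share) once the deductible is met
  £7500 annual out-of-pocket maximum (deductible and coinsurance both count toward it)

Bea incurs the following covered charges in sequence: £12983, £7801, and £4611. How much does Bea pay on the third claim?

£328.90

Claim 1 (£12983): deductible takes £1337, £11646 remains; coinsurance £11646 × 30% = £3493.80. Owner pays £4830.80; OOP now £4830.80.
Claim 2 (£7801): deductible already satisfied, so owner's share is 30% × £7801 = £2340.30. Owner pays £2340.30; OOP now £7171.10.
Claim 3 (£4611): deductible met; 30% of £4611 = £1383.30. That would push OOP to £8554.40, over the £7500 cap, so owner pays £7500 − £7171.10 = £328.90.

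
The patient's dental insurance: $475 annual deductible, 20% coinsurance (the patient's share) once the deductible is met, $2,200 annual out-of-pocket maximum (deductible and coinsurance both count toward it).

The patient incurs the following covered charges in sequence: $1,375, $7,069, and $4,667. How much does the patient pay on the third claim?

Bill 1, $1,375: deductible takes $475, $900 remains; 20% of $900 = $180. Patient pays $655; OOP now $655.
Bill 2, $7,069: deductible met; 20% of $7,069 = $1,413.80. Cost to patient: $1,413.80. OOP to date $2,068.80.
Bill 3, $4,667: 20% coinsurance on $4,667 = $933.40. OOP would hit $3,002.20 > $2,200, so the cap limits the patient to $2,200 − $2,068.80 = $131.20.

$131.20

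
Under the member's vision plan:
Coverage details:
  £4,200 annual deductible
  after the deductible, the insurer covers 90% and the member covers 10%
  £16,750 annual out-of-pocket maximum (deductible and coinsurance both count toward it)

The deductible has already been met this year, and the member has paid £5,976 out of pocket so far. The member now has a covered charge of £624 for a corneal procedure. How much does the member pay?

The deductible is already satisfied, so the full bill goes to coinsurance.
Member's 10% share of £624 is £62.40.
Year-to-date out-of-pocket becomes £5,976 + £62.40 = £6,038.40, still under the £16,750 maximum, so no cap applies.

£62.40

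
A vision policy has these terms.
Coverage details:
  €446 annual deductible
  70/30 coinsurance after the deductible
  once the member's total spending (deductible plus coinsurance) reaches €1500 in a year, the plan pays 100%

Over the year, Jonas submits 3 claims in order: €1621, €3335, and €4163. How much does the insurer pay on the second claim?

#1 (€1621): €446 finishes the deductible; €1175 goes to coinsurance; coinsurance €1175 × 30% = €352.50. Member pays €798.50; OOP now €798.50. Insurer: €1621 − €798.50 = €822.50.
#2 (€3335): deductible met; 30% of €3335 = €1000.50. That would push OOP to €1799, over the €1500 cap, so member pays €1500 − €798.50 = €701.50. Insurer: €3335 − €701.50 = €2633.50.

€2633.50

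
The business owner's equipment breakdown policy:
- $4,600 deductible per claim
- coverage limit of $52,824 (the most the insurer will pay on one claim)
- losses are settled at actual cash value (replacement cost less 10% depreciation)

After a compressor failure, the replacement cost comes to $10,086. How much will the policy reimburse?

$4,477.40

Actual cash value after 10% depreciation: $10,086 × 90% = $9,077.40.
Subtract the deductible: $9,077.40 − $4,600 = $4,477.40.
That's under the $52,824 cap, so the insurer reimburses the full $4,477.40.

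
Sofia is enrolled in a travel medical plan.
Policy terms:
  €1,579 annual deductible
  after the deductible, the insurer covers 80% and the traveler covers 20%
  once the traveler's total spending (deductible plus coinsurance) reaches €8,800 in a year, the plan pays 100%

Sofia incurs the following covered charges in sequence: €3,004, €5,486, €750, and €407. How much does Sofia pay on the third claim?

€150

Claim 1 — €3,004: €1,579 finishes the deductible; €1,425 goes to coinsurance; coinsurance €1,425 × 20% = €285. Cost to traveler: €1,864. OOP to date €1,864.
Claim 2 — €5,486: deductible already satisfied, so traveler's share is 20% × €5,486 = €1,097.20. Traveler pays €1,097.20; OOP now €2,961.20.
Claim 3 — €750: deductible already satisfied, so traveler's share is 20% × €750 = €150. Cost to traveler: €150. OOP to date €3,111.20.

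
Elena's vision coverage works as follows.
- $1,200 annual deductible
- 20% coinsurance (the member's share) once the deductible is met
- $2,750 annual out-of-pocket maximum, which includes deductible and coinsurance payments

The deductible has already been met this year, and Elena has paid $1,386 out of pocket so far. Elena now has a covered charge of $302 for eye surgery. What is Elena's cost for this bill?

$60.40

With the deductible met, the entire $302 is subject to coinsurance.
Member's 20% share of $302 is $60.40.
Year-to-date out-of-pocket becomes $1,386 + $60.40 = $1,446.40, still under the $2,750 maximum, so no cap applies.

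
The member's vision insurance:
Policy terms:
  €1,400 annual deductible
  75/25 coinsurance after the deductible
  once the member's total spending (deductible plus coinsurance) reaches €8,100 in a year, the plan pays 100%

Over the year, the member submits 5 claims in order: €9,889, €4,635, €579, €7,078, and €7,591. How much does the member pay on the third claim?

€144.75

Claim 1 — €9,889: €1,400 to deductible, leaving €8,489; 25% of €8,489 = €2,122.25. Member owes €3,522.25 (running OOP €3,522.25).
Claim 2 — €4,635: deductible met; 25% of €4,635 = €1,158.75. Member owes €1,158.75 (running OOP €4,681).
Claim 3 — €579: deductible met; 25% of €579 = €144.75. Member pays €144.75; OOP now €4,825.75.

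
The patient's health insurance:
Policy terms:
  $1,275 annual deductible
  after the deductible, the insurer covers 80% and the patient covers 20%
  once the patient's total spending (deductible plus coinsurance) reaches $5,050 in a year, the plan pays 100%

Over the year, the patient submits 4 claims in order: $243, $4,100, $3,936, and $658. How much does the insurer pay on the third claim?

$3,148.80

Bill 1, $243: entire amount goes to the deductible. Cost to patient: $243. OOP to date $243. Insurer: $243 − $243 = $0.
Bill 2, $4,100: deductible takes $1,032, $3,068 remains; coinsurance $3,068 × 20% = $613.60. Cost to patient: $1,645.60. OOP to date $1,888.60. Insurer: $4,100 − $1,645.60 = $2,454.40.
Bill 3, $3,936: 20% coinsurance on $3,936 = $787.20. Cost to patient: $787.20. OOP to date $2,675.80. Insurer: $3,936 − $787.20 = $3,148.80.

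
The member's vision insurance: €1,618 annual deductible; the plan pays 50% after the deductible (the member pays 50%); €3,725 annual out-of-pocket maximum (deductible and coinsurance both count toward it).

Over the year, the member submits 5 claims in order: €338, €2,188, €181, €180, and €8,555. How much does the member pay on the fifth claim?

Claim 1 — €338: fully absorbed by the deductible. Cost to member: €338. OOP to date €338.
Claim 2 — €2,188: deductible takes €1,280, €908 remains; 50% of €908 = €454. Member pays €1,734; OOP now €2,072.
Claim 3 — €181: 50% coinsurance on €181 = €90.50. Member pays €90.50; OOP now €2,162.50.
Claim 4 — €180: 50% coinsurance on €180 = €90. Member pays €90; OOP now €2,252.50.
Claim 5 — €8,555: deductible already satisfied, so member's share is 50% × €8,555 = €4,277.50. OOP would hit €6,530 > €3,725, so the cap limits the member to €3,725 − €2,252.50 = €1,472.50.

€1,472.50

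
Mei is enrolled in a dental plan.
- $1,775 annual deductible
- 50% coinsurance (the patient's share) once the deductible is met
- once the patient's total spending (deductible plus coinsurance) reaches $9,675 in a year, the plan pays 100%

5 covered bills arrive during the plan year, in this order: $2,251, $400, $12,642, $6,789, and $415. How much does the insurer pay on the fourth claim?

Claim 1 ($2,251): deductible takes $1,775, $476 remains; 50% of $476 = $238. Patient pays $2,013; OOP now $2,013. Insurer: $2,251 − $2,013 = $238.
Claim 2 ($400): deductible met; 50% of $400 = $200. Patient owes $200 (running OOP $2,213). Insurer: $400 − $200 = $200.
Claim 3 ($12,642): deductible met; 50% of $12,642 = $6,321. Patient pays $6,321; OOP now $8,534. Plan pays $12,642 − $6,321 = $6,321.
Claim 4 ($6,789): deductible already satisfied, so patient's share is 50% × $6,789 = $3,394.50. OOP would hit $11,928.50 > $9,675, so the cap limits the patient to $9,675 − $8,534 = $1,141. Insurer: $6,789 − $1,141 = $5,648.

$5,648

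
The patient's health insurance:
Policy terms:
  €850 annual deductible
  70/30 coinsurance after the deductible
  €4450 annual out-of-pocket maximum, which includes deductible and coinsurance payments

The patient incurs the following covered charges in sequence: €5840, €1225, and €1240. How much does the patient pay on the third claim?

€372

#1 (€5840): €850 to deductible, leaving €4990; coinsurance €4990 × 30% = €1497. Patient owes €2347 (running OOP €2347).
#2 (€1225): deductible already satisfied, so patient's share is 30% × €1225 = €367.50. Cost to patient: €367.50. OOP to date €2714.50.
#3 (€1240): 30% coinsurance on €1240 = €372. Patient owes €372 (running OOP €3086.50).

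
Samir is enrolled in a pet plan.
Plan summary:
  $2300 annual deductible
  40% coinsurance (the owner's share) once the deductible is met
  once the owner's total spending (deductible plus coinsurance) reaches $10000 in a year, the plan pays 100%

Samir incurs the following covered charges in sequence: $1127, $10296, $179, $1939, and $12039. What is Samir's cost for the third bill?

Bill 1, $1127: fully absorbed by the deductible. Cost to owner: $1127. OOP to date $1127.
Bill 2, $10296: deductible takes $1173, $9123 remains; coinsurance $9123 × 40% = $3649.20. Cost to owner: $4822.20. OOP to date $5949.20.
Bill 3, $179: 40% coinsurance on $179 = $71.60. Owner owes $71.60 (running OOP $6020.80).

$71.60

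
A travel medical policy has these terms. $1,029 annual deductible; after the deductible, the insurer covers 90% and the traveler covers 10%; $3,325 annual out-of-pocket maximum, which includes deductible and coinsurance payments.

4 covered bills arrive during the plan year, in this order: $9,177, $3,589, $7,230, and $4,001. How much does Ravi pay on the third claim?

#1 ($9,177): $1,029 to deductible, leaving $8,148; traveler's 10% is $814.80. Traveler pays $1,843.80; OOP now $1,843.80.
#2 ($3,589): deductible already satisfied, so traveler's share is 10% × $3,589 = $358.90. Traveler pays $358.90; OOP now $2,202.70.
#3 ($7,230): deductible already satisfied, so traveler's share is 10% × $7,230 = $723. Traveler owes $723 (running OOP $2,925.70).

$723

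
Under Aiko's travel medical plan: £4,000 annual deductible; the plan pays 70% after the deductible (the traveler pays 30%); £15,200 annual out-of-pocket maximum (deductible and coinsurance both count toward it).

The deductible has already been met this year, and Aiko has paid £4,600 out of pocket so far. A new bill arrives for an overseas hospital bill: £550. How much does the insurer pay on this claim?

With the deductible met, the entire £550 is subject to coinsurance.
Coinsurance: £550 × 30% = £165.
Year-to-date out-of-pocket becomes £4,600 + £165 = £4,765, still under the £15,200 maximum, so no cap applies.
The insurer covers the remainder: £550 − £165 = £385.

£385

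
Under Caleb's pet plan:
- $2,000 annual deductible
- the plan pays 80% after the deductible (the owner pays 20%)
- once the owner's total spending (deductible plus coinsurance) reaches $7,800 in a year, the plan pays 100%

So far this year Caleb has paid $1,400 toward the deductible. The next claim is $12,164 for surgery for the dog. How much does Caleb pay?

$2,912.80

$1,400 of the $2,000 deductible is already met, leaving $600.
After the $600 deductible portion, $12,164 − $600 = $11,564 is subject to coinsurance.
Coinsurance: $11,564 × 20% = $2,312.80.
Owner responsibility before any cap: $600 + $2,312.80 = $2,912.80.
Year-to-date out-of-pocket becomes $1,400 + $2,912.80 = $4,312.80, still under the $7,800 maximum, so no cap applies.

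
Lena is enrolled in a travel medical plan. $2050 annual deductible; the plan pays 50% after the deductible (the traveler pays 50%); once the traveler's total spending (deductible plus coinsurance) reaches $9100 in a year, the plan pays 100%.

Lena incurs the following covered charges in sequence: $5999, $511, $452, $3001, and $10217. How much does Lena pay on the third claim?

$226

Claim 1 ($5999): $2050 finishes the deductible; $3949 goes to coinsurance; coinsurance $3949 × 50% = $1974.50. Traveler owes $4024.50 (running OOP $4024.50).
Claim 2 ($511): deductible met; 50% of $511 = $255.50. Traveler pays $255.50; OOP now $4280.
Claim 3 ($452): deductible met; 50% of $452 = $226. Traveler pays $226; OOP now $4506.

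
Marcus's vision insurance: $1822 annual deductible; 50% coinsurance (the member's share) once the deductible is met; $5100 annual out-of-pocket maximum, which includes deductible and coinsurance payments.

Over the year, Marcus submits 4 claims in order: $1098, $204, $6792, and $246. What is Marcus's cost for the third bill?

$3656

Claim 1 — $1098: entire amount goes to the deductible. Member owes $1098 (running OOP $1098).
Claim 2 — $204: all of it applies to the deductible. Member owes $204 (running OOP $1302).
Claim 3 — $6792: deductible takes $520, $6272 remains; coinsurance $6272 × 50% = $3136. Member pays $3656; OOP now $4958.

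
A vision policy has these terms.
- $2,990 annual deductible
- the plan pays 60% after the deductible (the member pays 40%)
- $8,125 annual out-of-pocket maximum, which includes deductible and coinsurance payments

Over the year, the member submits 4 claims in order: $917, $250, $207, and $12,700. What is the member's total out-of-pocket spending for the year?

$7,423.60

Bill 1, $917: entire amount goes to the deductible. Member pays $917; OOP now $917.
Bill 2, $250: fully absorbed by the deductible. Cost to member: $250. OOP to date $1,167.
Bill 3, $207: fully absorbed by the deductible. Member pays $207; OOP now $1,374.
Bill 4, $12,700: deductible takes $1,616, $11,084 remains; 40% of $11,084 = $4,433.60. Cost to member: $6,049.60. OOP to date $7,423.60.
Summing the member's payments: $917 + $250 + $207 + $6,049.60 = $7,423.60.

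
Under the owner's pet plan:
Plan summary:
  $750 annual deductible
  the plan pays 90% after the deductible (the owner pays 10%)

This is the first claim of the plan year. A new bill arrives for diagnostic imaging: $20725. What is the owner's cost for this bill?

$2747.50

Deductible not yet touched, so the first $750 of the bill goes to the deductible.
The remaining $19975 (= $20725 − $750) moves to coinsurance.
Owner's 10% share of $19975 is $1997.50.
Owner responsibility: $750 + $1997.50 = $2747.50.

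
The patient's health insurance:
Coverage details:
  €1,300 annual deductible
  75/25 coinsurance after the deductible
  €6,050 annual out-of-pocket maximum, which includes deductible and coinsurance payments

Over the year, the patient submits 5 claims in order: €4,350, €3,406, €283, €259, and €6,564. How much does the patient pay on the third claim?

€70.75

Claim 1 (€4,350): €1,300 to deductible, leaving €3,050; 25% of €3,050 = €762.50. Cost to patient: €2,062.50. OOP to date €2,062.50.
Claim 2 (€3,406): deductible already satisfied, so patient's share is 25% × €3,406 = €851.50. Patient pays €851.50; OOP now €2,914.
Claim 3 (€283): deductible met; 25% of €283 = €70.75. Cost to patient: €70.75. OOP to date €2,984.75.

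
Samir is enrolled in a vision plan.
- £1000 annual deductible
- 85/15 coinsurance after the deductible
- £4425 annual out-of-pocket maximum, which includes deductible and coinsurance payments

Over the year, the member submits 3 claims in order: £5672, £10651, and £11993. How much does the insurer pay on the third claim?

#1 (£5672): £1000 finishes the deductible; £4672 goes to coinsurance; coinsurance £4672 × 15% = £700.80. Member owes £1700.80 (running OOP £1700.80). Insurer: £5672 − £1700.80 = £3971.20.
#2 (£10651): 15% coinsurance on £10651 = £1597.65. Member pays £1597.65; OOP now £3298.45. Plan pays £10651 − £1597.65 = £9053.35.
#3 (£11993): 15% coinsurance on £11993 = £1798.95. OOP would hit £5097.40 > £4425, so the cap limits the member to £4425 − £3298.45 = £1126.55. Plan pays £11993 − £1126.55 = £10866.45.

£10866.45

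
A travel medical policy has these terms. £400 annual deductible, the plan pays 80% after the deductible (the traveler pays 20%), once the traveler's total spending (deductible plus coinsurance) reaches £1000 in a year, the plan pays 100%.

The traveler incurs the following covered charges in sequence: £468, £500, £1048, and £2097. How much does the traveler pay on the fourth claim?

Claim 1 (£468): £400 to deductible, leaving £68; 20% of £68 = £13.60. Traveler pays £413.60; OOP now £413.60.
Claim 2 (£500): deductible already satisfied, so traveler's share is 20% × £500 = £100. Traveler owes £100 (running OOP £513.60).
Claim 3 (£1048): deductible met; 20% of £1048 = £209.60. Cost to traveler: £209.60. OOP to date £723.20.
Claim 4 (£2097): deductible already satisfied, so traveler's share is 20% × £2097 = £419.40. That would push OOP to £1142.60, over the £1000 cap, so traveler pays £1000 − £723.20 = £276.80.

£276.80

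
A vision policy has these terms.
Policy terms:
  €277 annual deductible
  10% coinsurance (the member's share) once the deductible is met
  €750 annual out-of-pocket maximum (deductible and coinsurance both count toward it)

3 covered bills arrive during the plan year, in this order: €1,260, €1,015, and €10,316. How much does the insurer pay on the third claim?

#1 (€1,260): deductible takes €277, €983 remains; member's 10% is €98.30. Member owes €375.30 (running OOP €375.30). Plan pays €1,260 − €375.30 = €884.70.
#2 (€1,015): 10% coinsurance on €1,015 = €101.50. Member pays €101.50; OOP now €476.80. Insurer: €1,015 − €101.50 = €913.50.
#3 (€10,316): deductible already satisfied, so member's share is 10% × €10,316 = €1,031.60. That would push OOP to €1,508.40, over the €750 cap, so member pays €750 − €476.80 = €273.20. Insurer: €10,316 − €273.20 = €10,042.80.

€10,042.80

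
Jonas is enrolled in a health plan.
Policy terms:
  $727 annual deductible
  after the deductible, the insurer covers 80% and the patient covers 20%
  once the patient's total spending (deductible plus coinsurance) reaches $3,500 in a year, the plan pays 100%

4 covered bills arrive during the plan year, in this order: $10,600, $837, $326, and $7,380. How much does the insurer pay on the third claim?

$260.80

Bill 1, $10,600: $727 finishes the deductible; $9,873 goes to coinsurance; 20% of $9,873 = $1,974.60. Patient owes $2,701.60 (running OOP $2,701.60). Insurer: $10,600 − $2,701.60 = $7,898.40.
Bill 2, $837: deductible already satisfied, so patient's share is 20% × $837 = $167.40. Cost to patient: $167.40. OOP to date $2,869. Insurer: $837 − $167.40 = $669.60.
Bill 3, $326: 20% coinsurance on $326 = $65.20. Patient owes $65.20 (running OOP $2,934.20). Insurer: $326 − $65.20 = $260.80.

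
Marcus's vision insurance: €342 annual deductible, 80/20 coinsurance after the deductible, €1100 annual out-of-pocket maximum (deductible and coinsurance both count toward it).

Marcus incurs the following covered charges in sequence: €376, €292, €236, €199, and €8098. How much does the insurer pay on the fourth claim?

#1 (€376): €342 finishes the deductible; €34 goes to coinsurance; member's 20% is €6.80. Member owes €348.80 (running OOP €348.80). Insurer: €376 − €348.80 = €27.20.
#2 (€292): deductible already satisfied, so member's share is 20% × €292 = €58.40. Member owes €58.40 (running OOP €407.20). Plan pays €292 − €58.40 = €233.60.
#3 (€236): deductible already satisfied, so member's share is 20% × €236 = €47.20. Member pays €47.20; OOP now €454.40. Plan pays €236 − €47.20 = €188.80.
#4 (€199): deductible already satisfied, so member's share is 20% × €199 = €39.80. Member pays €39.80; OOP now €494.20. Insurer: €199 − €39.80 = €159.20.

€159.20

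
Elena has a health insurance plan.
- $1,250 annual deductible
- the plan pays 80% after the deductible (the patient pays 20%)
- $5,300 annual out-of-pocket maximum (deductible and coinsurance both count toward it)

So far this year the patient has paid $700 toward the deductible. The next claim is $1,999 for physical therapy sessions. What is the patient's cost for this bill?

Remaining deductible: $1,250 − $700 = $550.
That leaves $1,999 − $550 = $1,449 for coinsurance.
Patient's 20% share of $1,449 is $289.80.
That puts the patient's cost at $550 + $289.80 = $839.80 before any cap.
Year-to-date out-of-pocket becomes $700 + $839.80 = $1,539.80, still under the $5,300 maximum, so no cap applies.

$839.80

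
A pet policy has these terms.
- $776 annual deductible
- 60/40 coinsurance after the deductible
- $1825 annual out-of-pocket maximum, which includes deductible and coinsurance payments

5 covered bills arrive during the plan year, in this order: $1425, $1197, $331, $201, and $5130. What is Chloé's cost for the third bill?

$132.40

Claim 1 ($1425): $776 finishes the deductible; $649 goes to coinsurance; 40% of $649 = $259.60. Owner owes $1035.60 (running OOP $1035.60).
Claim 2 ($1197): 40% coinsurance on $1197 = $478.80. Owner pays $478.80; OOP now $1514.40.
Claim 3 ($331): deductible met; 40% of $331 = $132.40. Owner owes $132.40 (running OOP $1646.80).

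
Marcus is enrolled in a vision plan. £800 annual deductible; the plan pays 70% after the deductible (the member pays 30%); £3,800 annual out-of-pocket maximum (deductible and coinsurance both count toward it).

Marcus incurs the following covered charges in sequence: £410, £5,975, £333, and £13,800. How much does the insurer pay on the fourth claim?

£12,575.40

#1 (£410): fully absorbed by the deductible. Member pays £410; OOP now £410. Insurer: £410 − £410 = £0.
#2 (£5,975): £390 to deductible, leaving £5,585; 30% of £5,585 = £1,675.50. Member pays £2,065.50; OOP now £2,475.50. Insurer: £5,975 − £2,065.50 = £3,909.50.
#3 (£333): deductible already satisfied, so member's share is 30% × £333 = £99.90. Member owes £99.90 (running OOP £2,575.40). Plan pays £333 − £99.90 = £233.10.
#4 (£13,800): deductible already satisfied, so member's share is 30% × £13,800 = £4,140. That would push OOP to £6,715.40, over the £3,800 cap, so member pays £3,800 − £2,575.40 = £1,224.60. Plan pays £13,800 − £1,224.60 = £12,575.40.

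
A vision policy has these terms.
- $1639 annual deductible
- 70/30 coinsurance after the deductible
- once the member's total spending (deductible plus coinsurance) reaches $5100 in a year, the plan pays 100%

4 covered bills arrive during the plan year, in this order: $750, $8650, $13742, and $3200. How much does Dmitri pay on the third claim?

Claim 1 — $750: entire amount goes to the deductible. Cost to member: $750. OOP to date $750.
Claim 2 — $8650: deductible takes $889, $7761 remains; coinsurance $7761 × 30% = $2328.30. Member pays $3217.30; OOP now $3967.30.
Claim 3 — $13742: deductible met; 30% of $13742 = $4122.60. OOP would hit $8089.90 > $5100, so the cap limits the member to $5100 − $3967.30 = $1132.70.

$1132.70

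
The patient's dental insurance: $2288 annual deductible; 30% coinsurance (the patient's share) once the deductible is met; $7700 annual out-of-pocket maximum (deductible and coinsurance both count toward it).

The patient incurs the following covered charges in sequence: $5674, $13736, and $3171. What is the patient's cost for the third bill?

Claim 1 ($5674): $2288 finishes the deductible; $3386 goes to coinsurance; patient's 30% is $1015.80. Patient pays $3303.80; OOP now $3303.80.
Claim 2 ($13736): 30% coinsurance on $13736 = $4120.80. Cost to patient: $4120.80. OOP to date $7424.60.
Claim 3 ($3171): deductible already satisfied, so patient's share is 30% × $3171 = $951.30. OOP would hit $8375.90 > $7700, so the cap limits the patient to $7700 − $7424.60 = $275.40.

$275.40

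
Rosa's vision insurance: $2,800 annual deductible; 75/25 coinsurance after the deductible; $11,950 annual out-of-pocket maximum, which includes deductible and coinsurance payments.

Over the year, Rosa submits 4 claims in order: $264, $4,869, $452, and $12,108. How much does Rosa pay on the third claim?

$113

#1 ($264): entire amount goes to the deductible. Member pays $264; OOP now $264.
#2 ($4,869): $2,536 finishes the deductible; $2,333 goes to coinsurance; member's 25% is $583.25. Member owes $3,119.25 (running OOP $3,383.25).
#3 ($452): 25% coinsurance on $452 = $113. Member pays $113; OOP now $3,496.25.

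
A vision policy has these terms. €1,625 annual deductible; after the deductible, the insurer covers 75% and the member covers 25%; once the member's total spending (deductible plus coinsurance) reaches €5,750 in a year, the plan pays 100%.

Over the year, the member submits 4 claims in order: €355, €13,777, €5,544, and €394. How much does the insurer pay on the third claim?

Claim 1 — €355: all of it applies to the deductible. Cost to member: €355. OOP to date €355. Plan pays €355 − €355 = €0.
Claim 2 — €13,777: €1,270 to deductible, leaving €12,507; 25% of €12,507 = €3,126.75. Member pays €4,396.75; OOP now €4,751.75. Plan pays €13,777 − €4,396.75 = €9,380.25.
Claim 3 — €5,544: deductible met; 25% of €5,544 = €1,386. Adding that to €4,751.75 gives €6,137.75, past the €5,750 cap; member pays only €5,750 − €4,751.75 = €998.25. Insurer: €5,544 − €998.25 = €4,545.75.

€4,545.75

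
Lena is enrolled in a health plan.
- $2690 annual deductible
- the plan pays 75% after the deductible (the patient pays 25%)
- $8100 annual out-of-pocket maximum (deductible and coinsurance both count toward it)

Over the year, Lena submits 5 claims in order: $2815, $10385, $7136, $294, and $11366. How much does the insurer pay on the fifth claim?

$10441

Bill 1, $2815: $2690 to deductible, leaving $125; 25% of $125 = $31.25. Patient owes $2721.25 (running OOP $2721.25). Plan pays $2815 − $2721.25 = $93.75.
Bill 2, $10385: 25% coinsurance on $10385 = $2596.25. Cost to patient: $2596.25. OOP to date $5317.50. Insurer: $10385 − $2596.25 = $7788.75.
Bill 3, $7136: 25% coinsurance on $7136 = $1784. Cost to patient: $1784. OOP to date $7101.50. Plan pays $7136 − $1784 = $5352.
Bill 4, $294: 25% coinsurance on $294 = $73.50. Patient owes $73.50 (running OOP $7175). Insurer: $294 − $73.50 = $220.50.
Bill 5, $11366: 25% coinsurance on $11366 = $2841.50. That would push OOP to $10016.50, over the $8100 cap, so patient pays $8100 − $7175 = $925. Insurer: $11366 − $925 = $10441.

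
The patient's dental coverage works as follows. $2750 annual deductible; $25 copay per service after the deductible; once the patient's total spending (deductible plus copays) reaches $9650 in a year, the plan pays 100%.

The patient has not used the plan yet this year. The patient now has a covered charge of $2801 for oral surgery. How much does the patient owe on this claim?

$2775

The full $2750 deductible is still open; $2750 of this bill applies to it.
After the $2750 deductible portion, $2801 − $2750 = $51 is subject to the copay.
Copay on this service: $25.
That puts the patient's cost at $2750 + $25 = $2775 before any cap.
Total out-of-pocket so far would be $0 + $2775 = $2775, below the $9650 cap — no reduction.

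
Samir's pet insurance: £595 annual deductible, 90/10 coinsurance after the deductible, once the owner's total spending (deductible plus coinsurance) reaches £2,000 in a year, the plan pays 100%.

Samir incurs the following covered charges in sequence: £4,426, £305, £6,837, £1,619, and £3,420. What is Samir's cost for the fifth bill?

£145.80

#1 (£4,426): £595 to deductible, leaving £3,831; 10% of £3,831 = £383.10. Owner pays £978.10; OOP now £978.10.
#2 (£305): 10% coinsurance on £305 = £30.50. Cost to owner: £30.50. OOP to date £1,008.60.
#3 (£6,837): deductible already satisfied, so owner's share is 10% × £6,837 = £683.70. Owner owes £683.70 (running OOP £1,692.30).
#4 (£1,619): 10% coinsurance on £1,619 = £161.90. Cost to owner: £161.90. OOP to date £1,854.20.
#5 (£3,420): deductible already satisfied, so owner's share is 10% × £3,420 = £342. Adding that to £1,854.20 gives £2,196.20, past the £2,000 cap; owner pays only £2,000 − £1,854.20 = £145.80.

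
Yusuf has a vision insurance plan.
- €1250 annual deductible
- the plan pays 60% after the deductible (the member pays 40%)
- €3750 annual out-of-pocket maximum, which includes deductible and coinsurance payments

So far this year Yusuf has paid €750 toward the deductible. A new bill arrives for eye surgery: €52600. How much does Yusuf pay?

Remaining deductible: €1250 − €750 = €500.
The remaining €52100 (= €52600 − €500) moves to coinsurance.
Member's 40% share of €52100 is €20840.
Member responsibility before any cap: €500 + €20840 = €21340.
Year-to-date out-of-pocket would reach €750 + €21340 = €22090, above the €3750 maximum, so the member pays only €3750 − €750 = €3000.

€3000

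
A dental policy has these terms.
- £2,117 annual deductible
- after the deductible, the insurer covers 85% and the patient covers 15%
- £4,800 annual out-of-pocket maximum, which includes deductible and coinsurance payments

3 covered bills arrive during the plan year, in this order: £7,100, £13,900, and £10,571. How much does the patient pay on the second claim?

£1,935.55

Claim 1 — £7,100: deductible takes £2,117, £4,983 remains; coinsurance £4,983 × 15% = £747.45. Patient owes £2,864.45 (running OOP £2,864.45).
Claim 2 — £13,900: deductible met; 15% of £13,900 = £2,085. Adding that to £2,864.45 gives £4,949.45, past the £4,800 cap; patient pays only £4,800 − £2,864.45 = £1,935.55.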